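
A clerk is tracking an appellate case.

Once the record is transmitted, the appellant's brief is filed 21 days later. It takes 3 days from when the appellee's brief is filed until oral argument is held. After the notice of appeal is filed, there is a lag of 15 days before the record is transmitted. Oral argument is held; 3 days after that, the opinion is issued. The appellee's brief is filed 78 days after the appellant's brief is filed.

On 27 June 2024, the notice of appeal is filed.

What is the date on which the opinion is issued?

The notice of appeal is filed: Jun 27, 2024.
The record is transmitted: Jun 27, 2024 + 15 days = Jul 12, 2024.
The appellant's brief is filed: Jul 12, 2024 + 21 days = Aug 2, 2024.
The appellee's brief is filed: Aug 2, 2024 + 78 days = Oct 19, 2024.
Oral argument is held: Oct 19, 2024 + 3 days = Oct 22, 2024.
The opinion is issued: Oct 22, 2024 + 3 days = Oct 25, 2024.

25 October 2024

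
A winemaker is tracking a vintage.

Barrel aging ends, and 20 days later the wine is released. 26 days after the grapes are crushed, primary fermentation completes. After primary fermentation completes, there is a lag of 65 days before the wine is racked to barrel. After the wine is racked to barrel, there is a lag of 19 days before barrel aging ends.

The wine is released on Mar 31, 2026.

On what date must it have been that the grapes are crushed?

Nov 21, 2025

The wine is released: Mar 31, 2026.
Barrel aging ends: Mar 31, 2026 − 20 days = Mar 11, 2026.
The wine is racked to barrel: Mar 11, 2026 − 19 days = Feb 20, 2026.
Primary fermentation completes: Feb 20, 2026 − 65 days = Dec 17, 2025.
The grapes are crushed: Dec 17, 2025 − 26 days = Nov 21, 2025.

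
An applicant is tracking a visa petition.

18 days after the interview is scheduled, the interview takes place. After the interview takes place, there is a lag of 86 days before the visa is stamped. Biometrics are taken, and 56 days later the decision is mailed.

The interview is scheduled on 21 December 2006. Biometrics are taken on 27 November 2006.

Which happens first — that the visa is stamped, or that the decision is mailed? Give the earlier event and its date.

The interview is scheduled: Dec 21, 2006.
The interview takes place: Dec 21, 2006 + 18 days = Jan 8, 2007.
The visa is stamped: Jan 8, 2007 + 86 days = Apr 4, 2007.
Biometrics are taken: Nov 27, 2006.
The decision is mailed: Nov 27, 2006 + 56 days = Jan 22, 2007.
Comparing: the visa is stamped on Apr 4, 2007 vs the decision is mailed on Jan 22, 2007. Earlier: the decision is mailed.

The decision is mailed — 22 January 2007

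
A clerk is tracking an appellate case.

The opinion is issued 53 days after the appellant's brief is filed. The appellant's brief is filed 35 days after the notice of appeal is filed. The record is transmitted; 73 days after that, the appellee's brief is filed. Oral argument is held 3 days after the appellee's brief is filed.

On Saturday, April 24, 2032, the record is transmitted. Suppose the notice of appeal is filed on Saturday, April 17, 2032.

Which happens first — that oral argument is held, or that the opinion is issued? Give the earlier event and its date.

The record is transmitted: Apr 24, 2032.
The appellee's brief is filed: Apr 24, 2032 + 73 days = Jul 6, 2032.
Oral argument is held: Jul 6, 2032 + 3 days = Jul 9, 2032.
The notice of appeal is filed: Apr 17, 2032.
The appellant's brief is filed: Apr 17, 2032 + 35 days = May 22, 2032.
The opinion is issued: May 22, 2032 + 53 days = Jul 14, 2032.
Comparing: oral argument is held on Jul 9, 2032 vs the opinion is issued on Jul 14, 2032. Earlier: oral argument is held.

Oral argument is held — Friday, July 9, 2032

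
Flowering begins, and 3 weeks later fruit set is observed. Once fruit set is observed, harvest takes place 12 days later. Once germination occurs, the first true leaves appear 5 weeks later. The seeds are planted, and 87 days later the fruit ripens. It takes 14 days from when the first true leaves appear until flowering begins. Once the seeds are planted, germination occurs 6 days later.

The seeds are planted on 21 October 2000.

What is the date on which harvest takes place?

The seeds are planted: Oct 21, 2000.
Germination occurs: Oct 21, 2000 + 6 days = Oct 27, 2000.
The first true leaves appear: Oct 27, 2000 + 5 weeks = Dec 1, 2000.
Flowering begins: Dec 1, 2000 + 14 days = Dec 15, 2000.
Fruit set is observed: Dec 15, 2000 + 3 weeks = Jan 5, 2001.
Harvest takes place: Jan 5, 2001 + 12 days = Jan 17, 2001.

17 January 2001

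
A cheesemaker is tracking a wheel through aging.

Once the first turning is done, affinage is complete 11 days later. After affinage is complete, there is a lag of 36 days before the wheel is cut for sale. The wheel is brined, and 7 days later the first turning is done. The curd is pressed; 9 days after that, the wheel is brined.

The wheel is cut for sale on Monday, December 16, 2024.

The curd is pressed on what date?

The wheel is cut for sale: Dec 16, 2024.
Affinage is complete: Dec 16, 2024 − 36 days = Nov 10, 2024.
The first turning is done: Nov 10, 2024 − 11 days = Oct 30, 2024.
The wheel is brined: Oct 30, 2024 − 7 days = Oct 23, 2024.
The curd is pressed: Oct 23, 2024 − 9 days = Oct 14, 2024.

Monday, October 14, 2024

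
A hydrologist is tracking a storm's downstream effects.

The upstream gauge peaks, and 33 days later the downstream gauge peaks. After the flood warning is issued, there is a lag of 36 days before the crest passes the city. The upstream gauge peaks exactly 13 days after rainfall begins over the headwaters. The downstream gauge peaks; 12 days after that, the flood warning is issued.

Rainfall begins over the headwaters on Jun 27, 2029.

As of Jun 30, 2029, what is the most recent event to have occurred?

Rainfall begins over the headwaters

Rainfall begins over the headwaters: Jun 27, 2029.
The upstream gauge peaks: Jun 27, 2029 + 13 days = Jul 10, 2029.
The downstream gauge peaks: Jul 10, 2029 + 33 days = Aug 12, 2029.
The flood warning is issued: Aug 12, 2029 + 12 days = Aug 24, 2029.
The crest passes the city: Aug 24, 2029 + 36 days = Sep 29, 2029.
Jun 30, 2029 falls between when rainfall begins over the headwaters (Jun 27, 2029) and when the upstream gauge peaks (Jul 10, 2029).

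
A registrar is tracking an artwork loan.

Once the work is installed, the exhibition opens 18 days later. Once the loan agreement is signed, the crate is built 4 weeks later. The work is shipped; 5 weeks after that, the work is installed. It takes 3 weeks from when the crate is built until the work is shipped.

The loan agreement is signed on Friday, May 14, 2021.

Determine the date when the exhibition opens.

Tuesday, August 24, 2021

The loan agreement is signed: May 14, 2021.
The crate is built: May 14, 2021 + 4 weeks = Jun 11, 2021.
The work is shipped: Jun 11, 2021 + 3 weeks = Jul 2, 2021.
The work is installed: Jul 2, 2021 + 5 weeks = Aug 6, 2021.
The exhibition opens: Aug 6, 2021 + 18 days = Aug 24, 2021.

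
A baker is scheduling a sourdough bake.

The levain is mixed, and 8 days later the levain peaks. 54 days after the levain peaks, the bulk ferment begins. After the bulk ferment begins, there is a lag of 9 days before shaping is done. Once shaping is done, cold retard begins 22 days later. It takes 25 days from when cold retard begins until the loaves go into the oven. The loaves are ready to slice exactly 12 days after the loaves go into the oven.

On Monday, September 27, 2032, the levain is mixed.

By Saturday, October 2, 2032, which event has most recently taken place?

The levain is mixed

The levain is mixed: Sep 27, 2032.
The levain peaks: Sep 27, 2032 + 8 days = Oct 5, 2032.
The bulk ferment begins: Oct 5, 2032 + 54 days = Nov 28, 2032.
Shaping is done: Nov 28, 2032 + 9 days = Dec 7, 2032.
Cold retard begins: Dec 7, 2032 + 22 days = Dec 29, 2032.
The loaves go into the oven: Dec 29, 2032 + 25 days = Jan 23, 2033.
The loaves are ready to slice: Jan 23, 2033 + 12 days = Feb 4, 2033.
Oct 2, 2032 falls between when the levain is mixed (Sep 27, 2032) and when the levain peaks (Oct 5, 2032).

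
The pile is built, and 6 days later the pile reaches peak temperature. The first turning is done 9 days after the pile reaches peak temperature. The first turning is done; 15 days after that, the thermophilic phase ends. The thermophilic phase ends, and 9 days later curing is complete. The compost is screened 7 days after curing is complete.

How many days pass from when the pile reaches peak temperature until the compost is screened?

Causal path: the pile reaches peak temperature → the first turning is done → the thermophilic phase ends → curing is complete → the compost is screened.
Total delay along the path: 9 + 15 + 9 + 7 = 40 days.

40 days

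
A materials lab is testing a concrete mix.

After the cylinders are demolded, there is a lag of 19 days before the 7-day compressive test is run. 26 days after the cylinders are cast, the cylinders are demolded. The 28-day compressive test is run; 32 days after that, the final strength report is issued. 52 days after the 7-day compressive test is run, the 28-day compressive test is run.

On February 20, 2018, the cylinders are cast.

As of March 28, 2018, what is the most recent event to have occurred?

The cylinders are demolded

The cylinders are cast: Feb 20, 2018.
The cylinders are demolded: Feb 20, 2018 + 26 days = Mar 18, 2018.
The 7-day compressive test is run: Mar 18, 2018 + 19 days = Apr 6, 2018.
The 28-day compressive test is run: Apr 6, 2018 + 52 days = May 28, 2018.
The final strength report is issued: May 28, 2018 + 32 days = Jun 29, 2018.
Mar 28, 2018 falls between when the cylinders are demolded (Mar 18, 2018) and when the 7-day compressive test is run (Apr 6, 2018).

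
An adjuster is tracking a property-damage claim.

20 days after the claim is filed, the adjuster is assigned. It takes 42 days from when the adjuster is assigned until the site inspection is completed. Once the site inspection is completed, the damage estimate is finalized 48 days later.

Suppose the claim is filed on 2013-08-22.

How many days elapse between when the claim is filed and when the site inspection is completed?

Causal path: the claim is filed → the adjuster is assigned → the site inspection is completed.
Total delay along the path: 20 + 42 = 62 days.

62 days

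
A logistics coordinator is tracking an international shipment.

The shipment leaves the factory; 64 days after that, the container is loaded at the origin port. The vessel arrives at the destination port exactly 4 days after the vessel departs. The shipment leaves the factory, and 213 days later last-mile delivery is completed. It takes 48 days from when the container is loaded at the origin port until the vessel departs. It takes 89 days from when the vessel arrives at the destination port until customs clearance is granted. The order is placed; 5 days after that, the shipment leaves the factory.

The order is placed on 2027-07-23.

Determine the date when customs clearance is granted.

The order is placed: Jul 23, 2027.
The shipment leaves the factory: Jul 23, 2027 + 5 days = Jul 28, 2027.
The container is loaded at the origin port: Jul 28, 2027 + 64 days = Sep 30, 2027.
The vessel departs: Sep 30, 2027 + 48 days = Nov 17, 2027.
The vessel arrives at the destination port: Nov 17, 2027 + 4 days = Nov 21, 2027.
Customs clearance is granted: Nov 21, 2027 + 89 days = Feb 18, 2028.

2028-02-18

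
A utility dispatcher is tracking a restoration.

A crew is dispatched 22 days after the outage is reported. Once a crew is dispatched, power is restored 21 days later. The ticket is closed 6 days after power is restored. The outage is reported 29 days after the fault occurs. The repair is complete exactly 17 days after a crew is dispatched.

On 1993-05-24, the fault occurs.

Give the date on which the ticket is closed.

1993-08-10

The fault occurs: May 24, 1993.
The outage is reported: May 24, 1993 + 29 days = Jun 22, 1993.
A crew is dispatched: Jun 22, 1993 + 22 days = Jul 14, 1993.
Power is restored: Jul 14, 1993 + 21 days = Aug 4, 1993.
The ticket is closed: Aug 4, 1993 + 6 days = Aug 10, 1993.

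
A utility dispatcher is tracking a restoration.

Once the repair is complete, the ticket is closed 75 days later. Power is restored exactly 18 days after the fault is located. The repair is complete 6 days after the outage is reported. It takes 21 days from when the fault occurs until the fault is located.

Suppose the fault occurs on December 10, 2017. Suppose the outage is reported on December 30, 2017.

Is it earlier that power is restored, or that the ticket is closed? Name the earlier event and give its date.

The fault occurs: Dec 10, 2017.
The fault is located: Dec 10, 2017 + 21 days = Dec 31, 2017.
Power is restored: Dec 31, 2017 + 18 days = Jan 18, 2018.
The outage is reported: Dec 30, 2017.
The repair is complete: Dec 30, 2017 + 6 days = Jan 5, 2018.
The ticket is closed: Jan 5, 2018 + 75 days = Mar 21, 2018.
Comparing: power is restored on Jan 18, 2018 vs the ticket is closed on Mar 21, 2018. Earlier: power is restored.

Power is restored — January 18, 2018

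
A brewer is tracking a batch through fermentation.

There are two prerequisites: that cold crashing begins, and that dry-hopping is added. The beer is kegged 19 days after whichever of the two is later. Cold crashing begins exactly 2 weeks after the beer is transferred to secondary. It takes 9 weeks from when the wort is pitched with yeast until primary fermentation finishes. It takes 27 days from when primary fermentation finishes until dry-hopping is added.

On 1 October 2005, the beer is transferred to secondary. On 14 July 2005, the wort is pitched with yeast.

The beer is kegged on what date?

The beer is transferred to secondary: Oct 1, 2005.
Cold crashing begins: Oct 1, 2005 + 2 weeks = Oct 15, 2005.
The wort is pitched with yeast: Jul 14, 2005.
Primary fermentation finishes: Jul 14, 2005 + 9 weeks = Sep 15, 2005.
Dry-hopping is added: Sep 15, 2005 + 27 days = Oct 12, 2005.
Both prerequisites met — cold crashing begins (Oct 15, 2005), dry-hopping is added (Oct 12, 2005); the later is Oct 15, 2005.
The beer is kegged: Oct 15, 2005 + 19 days = Nov 3, 2005.

3 November 2005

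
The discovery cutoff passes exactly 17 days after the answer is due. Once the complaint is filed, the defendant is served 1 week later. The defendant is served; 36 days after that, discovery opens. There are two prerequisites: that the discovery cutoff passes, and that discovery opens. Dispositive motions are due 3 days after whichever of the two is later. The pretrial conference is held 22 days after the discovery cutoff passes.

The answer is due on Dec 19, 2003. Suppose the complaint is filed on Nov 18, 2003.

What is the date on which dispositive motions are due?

The answer is due: Dec 19, 2003.
The discovery cutoff passes: Dec 19, 2003 + 17 days = Jan 5, 2004.
The complaint is filed: Nov 18, 2003.
The defendant is served: Nov 18, 2003 + 1 week = Nov 25, 2003.
Discovery opens: Nov 25, 2003 + 36 days = Dec 31, 2003.
Both prerequisites met — the discovery cutoff passes (Jan 5, 2004), discovery opens (Dec 31, 2003); the later is Jan 5, 2004.
Dispositive motions are due: Jan 5, 2004 + 3 days = Jan 8, 2004.

Jan 8, 2004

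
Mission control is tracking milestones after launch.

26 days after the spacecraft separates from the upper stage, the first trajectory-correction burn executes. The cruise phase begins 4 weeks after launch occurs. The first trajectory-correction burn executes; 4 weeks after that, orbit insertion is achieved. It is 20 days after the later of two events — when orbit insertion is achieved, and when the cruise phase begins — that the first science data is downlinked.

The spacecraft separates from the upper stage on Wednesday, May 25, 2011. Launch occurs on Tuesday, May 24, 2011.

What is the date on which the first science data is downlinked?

Sunday, August 7, 2011

The spacecraft separates from the upper stage: May 25, 2011.
The first trajectory-correction burn executes: May 25, 2011 + 26 days = Jun 20, 2011.
Orbit insertion is achieved: Jun 20, 2011 + 4 weeks = Jul 18, 2011.
Launch occurs: May 24, 2011.
The cruise phase begins: May 24, 2011 + 4 weeks = Jun 21, 2011.
Both prerequisites met — orbit insertion is achieved (Jul 18, 2011), the cruise phase begins (Jun 21, 2011); the later is Jul 18, 2011.
The first science data is downlinked: Jul 18, 2011 + 20 days = Aug 7, 2011.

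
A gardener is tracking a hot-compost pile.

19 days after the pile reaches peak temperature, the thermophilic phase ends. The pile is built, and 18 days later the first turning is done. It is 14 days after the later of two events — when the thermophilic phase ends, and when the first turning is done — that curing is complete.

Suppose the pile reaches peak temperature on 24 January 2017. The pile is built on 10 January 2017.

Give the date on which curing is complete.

26 February 2017

The pile reaches peak temperature: Jan 24, 2017.
The thermophilic phase ends: Jan 24, 2017 + 19 days = Feb 12, 2017.
The pile is built: Jan 10, 2017.
The first turning is done: Jan 10, 2017 + 18 days = Jan 28, 2017.
Both prerequisites met — the thermophilic phase ends (Feb 12, 2017), the first turning is done (Jan 28, 2017); the later is Feb 12, 2017.
Curing is complete: Feb 12, 2017 + 14 days = Feb 26, 2017.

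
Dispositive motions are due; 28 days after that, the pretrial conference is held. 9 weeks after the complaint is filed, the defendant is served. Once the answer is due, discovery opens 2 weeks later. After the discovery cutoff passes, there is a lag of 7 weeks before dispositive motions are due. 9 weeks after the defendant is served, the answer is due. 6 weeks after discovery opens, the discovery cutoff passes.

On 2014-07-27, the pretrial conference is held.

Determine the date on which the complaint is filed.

2013-11-10

The pretrial conference is held: Jul 27, 2014.
Dispositive motions are due: Jul 27, 2014 − 28 days = Jun 29, 2014.
The discovery cutoff passes: Jun 29, 2014 − 7 weeks = May 11, 2014.
Discovery opens: May 11, 2014 − 6 weeks = Mar 30, 2014.
The answer is due: Mar 30, 2014 − 2 weeks = Mar 16, 2014.
The defendant is served: Mar 16, 2014 − 9 weeks = Jan 12, 2014.
The complaint is filed: Jan 12, 2014 − 9 weeks = Nov 10, 2013.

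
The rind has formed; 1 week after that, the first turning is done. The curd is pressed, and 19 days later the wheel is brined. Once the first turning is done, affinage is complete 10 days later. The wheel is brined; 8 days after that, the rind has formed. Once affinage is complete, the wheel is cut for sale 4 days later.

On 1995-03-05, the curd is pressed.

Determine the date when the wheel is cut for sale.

The curd is pressed: Mar 5, 1995.
The wheel is brined: Mar 5, 1995 + 19 days = Mar 24, 1995.
The rind has formed: Mar 24, 1995 + 8 days = Apr 1, 1995.
The first turning is done: Apr 1, 1995 + 1 week = Apr 8, 1995.
Affinage is complete: Apr 8, 1995 + 10 days = Apr 18, 1995.
The wheel is cut for sale: Apr 18, 1995 + 4 days = Apr 22, 1995.

1995-04-22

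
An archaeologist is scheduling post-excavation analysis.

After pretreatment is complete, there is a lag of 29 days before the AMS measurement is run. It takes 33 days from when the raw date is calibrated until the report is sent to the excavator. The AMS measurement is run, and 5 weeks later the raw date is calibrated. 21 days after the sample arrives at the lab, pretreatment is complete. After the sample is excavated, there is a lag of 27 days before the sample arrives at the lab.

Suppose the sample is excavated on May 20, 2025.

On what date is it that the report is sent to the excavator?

October 12, 2025

The sample is excavated: May 20, 2025.
The sample arrives at the lab: May 20, 2025 + 27 days = Jun 16, 2025.
Pretreatment is complete: Jun 16, 2025 + 21 days = Jul 7, 2025.
The AMS measurement is run: Jul 7, 2025 + 29 days = Aug 5, 2025.
The raw date is calibrated: Aug 5, 2025 + 5 weeks = Sep 9, 2025.
The report is sent to the excavator: Sep 9, 2025 + 33 days = Oct 12, 2025.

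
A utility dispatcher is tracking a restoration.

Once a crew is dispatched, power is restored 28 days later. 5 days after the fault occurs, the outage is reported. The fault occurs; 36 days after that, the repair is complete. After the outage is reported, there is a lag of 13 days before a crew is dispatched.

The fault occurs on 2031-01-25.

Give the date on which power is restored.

The fault occurs: Jan 25, 2031.
The outage is reported: Jan 25, 2031 + 5 days = Jan 30, 2031.
A crew is dispatched: Jan 30, 2031 + 13 days = Feb 12, 2031.
Power is restored: Feb 12, 2031 + 28 days = Mar 12, 2031.

2031-03-12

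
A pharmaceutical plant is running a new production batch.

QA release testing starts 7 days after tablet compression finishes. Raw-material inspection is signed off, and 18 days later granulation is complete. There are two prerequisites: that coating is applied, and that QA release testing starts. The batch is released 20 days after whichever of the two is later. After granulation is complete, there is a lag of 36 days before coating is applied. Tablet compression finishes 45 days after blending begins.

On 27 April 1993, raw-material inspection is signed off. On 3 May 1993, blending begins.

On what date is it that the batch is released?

Raw-material inspection is signed off: Apr 27, 1993.
Granulation is complete: Apr 27, 1993 + 18 days = May 15, 1993.
Coating is applied: May 15, 1993 + 36 days = Jun 20, 1993.
Blending begins: May 3, 1993.
Tablet compression finishes: May 3, 1993 + 45 days = Jun 17, 1993.
QA release testing starts: Jun 17, 1993 + 7 days = Jun 24, 1993.
Both prerequisites met — coating is applied (Jun 20, 1993), QA release testing starts (Jun 24, 1993); the later is Jun 24, 1993.
The batch is released: Jun 24, 1993 + 20 days = Jul 14, 1993.

14 July 1993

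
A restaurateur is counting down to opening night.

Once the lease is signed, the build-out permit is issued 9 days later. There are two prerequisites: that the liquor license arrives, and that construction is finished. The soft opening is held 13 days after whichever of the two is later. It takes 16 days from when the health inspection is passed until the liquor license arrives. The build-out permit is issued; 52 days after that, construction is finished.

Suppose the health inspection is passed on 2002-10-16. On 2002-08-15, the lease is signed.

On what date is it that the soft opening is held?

The health inspection is passed: Oct 16, 2002.
The liquor license arrives: Oct 16, 2002 + 16 days = Nov 1, 2002.
The lease is signed: Aug 15, 2002.
The build-out permit is issued: Aug 15, 2002 + 9 days = Aug 24, 2002.
Construction is finished: Aug 24, 2002 + 52 days = Oct 15, 2002.
Both prerequisites met — the liquor license arrives (Nov 1, 2002), construction is finished (Oct 15, 2002); the later is Nov 1, 2002.
The soft opening is held: Nov 1, 2002 + 13 days = Nov 14, 2002.

2002-11-14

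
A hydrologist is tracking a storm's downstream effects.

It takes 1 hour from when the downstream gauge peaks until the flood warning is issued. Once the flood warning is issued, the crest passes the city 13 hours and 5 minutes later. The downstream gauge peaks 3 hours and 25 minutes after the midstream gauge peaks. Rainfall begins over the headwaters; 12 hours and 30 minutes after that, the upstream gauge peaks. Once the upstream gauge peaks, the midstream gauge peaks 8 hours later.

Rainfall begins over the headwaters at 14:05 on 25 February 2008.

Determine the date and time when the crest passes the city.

Rainfall begins over the headwaters: 14:05 Feb 25, 2008.
The upstream gauge peaks: 14:05 Feb 25, 2008 + 12h30m = 02:35 Feb 26, 2008.
The midstream gauge peaks: 02:35 Feb 26, 2008 + 8h = 10:35 Feb 26, 2008.
The downstream gauge peaks: 10:35 Feb 26, 2008 + 3h25m = 14:00 Feb 26, 2008.
The flood warning is issued: 14:00 Feb 26, 2008 + 1h = 15:00 Feb 26, 2008.
The crest passes the city: 15:00 Feb 26, 2008 + 13h05m = 04:05 Feb 27, 2008.

04:05 on 27 February 2008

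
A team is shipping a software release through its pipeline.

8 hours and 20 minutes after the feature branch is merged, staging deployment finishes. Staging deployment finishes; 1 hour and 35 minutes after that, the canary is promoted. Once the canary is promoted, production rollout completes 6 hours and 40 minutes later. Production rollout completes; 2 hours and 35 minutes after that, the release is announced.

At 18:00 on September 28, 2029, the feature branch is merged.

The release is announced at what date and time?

The feature branch is merged: 18:00 Sep 28, 2029.
Staging deployment finishes: 18:00 Sep 28, 2029 + 8h20m = 02:20 Sep 29, 2029.
The canary is promoted: 02:20 Sep 29, 2029 + 1h35m = 03:55 Sep 29, 2029.
Production rollout completes: 03:55 Sep 29, 2029 + 6h40m = 10:35 Sep 29, 2029.
The release is announced: 10:35 Sep 29, 2029 + 2h35m = 13:10 Sep 29, 2029.

13:10 on September 29, 2029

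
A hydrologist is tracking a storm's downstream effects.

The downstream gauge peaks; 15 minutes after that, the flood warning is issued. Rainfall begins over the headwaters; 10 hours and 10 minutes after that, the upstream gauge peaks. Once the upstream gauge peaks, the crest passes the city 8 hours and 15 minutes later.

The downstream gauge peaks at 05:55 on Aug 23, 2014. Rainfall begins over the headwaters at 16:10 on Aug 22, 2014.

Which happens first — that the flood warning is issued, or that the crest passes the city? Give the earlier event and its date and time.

The flood warning is issued — 06:10 on Aug 23, 2014

The downstream gauge peaks: 05:55 Aug 23, 2014.
The flood warning is issued: 05:55 Aug 23, 2014 + 15m = 06:10 Aug 23, 2014.
Rainfall begins over the headwaters: 16:10 Aug 22, 2014.
The upstream gauge peaks: 16:10 Aug 22, 2014 + 10h10m = 02:20 Aug 23, 2014.
The crest passes the city: 02:20 Aug 23, 2014 + 8h15m = 10:35 Aug 23, 2014.
Comparing: the flood warning is issued at 06:10 Aug 23, 2014 vs the crest passes the city at 10:35 Aug 23, 2014. Earlier: the flood warning is issued.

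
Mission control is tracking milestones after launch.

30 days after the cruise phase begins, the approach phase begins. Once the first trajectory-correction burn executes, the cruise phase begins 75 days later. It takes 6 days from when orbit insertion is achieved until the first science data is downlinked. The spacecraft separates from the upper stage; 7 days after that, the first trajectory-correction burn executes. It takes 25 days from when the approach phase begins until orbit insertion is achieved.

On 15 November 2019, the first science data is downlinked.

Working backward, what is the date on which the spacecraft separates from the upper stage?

25 June 2019

The first science data is downlinked: Nov 15, 2019.
Orbit insertion is achieved: Nov 15, 2019 − 6 days = Nov 9, 2019.
The approach phase begins: Nov 9, 2019 − 25 days = Oct 15, 2019.
The cruise phase begins: Oct 15, 2019 − 30 days = Sep 15, 2019.
The first trajectory-correction burn executes: Sep 15, 2019 − 75 days = Jul 2, 2019.
The spacecraft separates from the upper stage: Jul 2, 2019 − 7 days = Jun 25, 2019.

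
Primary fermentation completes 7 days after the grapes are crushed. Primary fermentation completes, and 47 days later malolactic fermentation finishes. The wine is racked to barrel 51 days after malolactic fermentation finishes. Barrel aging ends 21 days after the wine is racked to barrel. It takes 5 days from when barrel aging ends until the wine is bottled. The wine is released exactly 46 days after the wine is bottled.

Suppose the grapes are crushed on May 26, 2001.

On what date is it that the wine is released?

November 19, 2001

The grapes are crushed: May 26, 2001.
Primary fermentation completes: May 26, 2001 + 7 days = Jun 2, 2001.
Malolactic fermentation finishes: Jun 2, 2001 + 47 days = Jul 19, 2001.
The wine is racked to barrel: Jul 19, 2001 + 51 days = Sep 8, 2001.
Barrel aging ends: Sep 8, 2001 + 21 days = Sep 29, 2001.
The wine is bottled: Sep 29, 2001 + 5 days = Oct 4, 2001.
The wine is released: Oct 4, 2001 + 46 days = Nov 19, 2001.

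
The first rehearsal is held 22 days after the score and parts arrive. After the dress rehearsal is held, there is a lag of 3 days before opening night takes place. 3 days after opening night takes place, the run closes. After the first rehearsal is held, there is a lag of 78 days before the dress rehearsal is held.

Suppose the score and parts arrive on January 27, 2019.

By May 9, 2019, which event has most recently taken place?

The dress rehearsal is held

The score and parts arrive: Jan 27, 2019.
The first rehearsal is held: Jan 27, 2019 + 22 days = Feb 18, 2019.
The dress rehearsal is held: Feb 18, 2019 + 78 days = May 7, 2019.
Opening night takes place: May 7, 2019 + 3 days = May 10, 2019.
The run closes: May 10, 2019 + 3 days = May 13, 2019.
May 9, 2019 falls between when the dress rehearsal is held (May 7, 2019) and when opening night takes place (May 10, 2019).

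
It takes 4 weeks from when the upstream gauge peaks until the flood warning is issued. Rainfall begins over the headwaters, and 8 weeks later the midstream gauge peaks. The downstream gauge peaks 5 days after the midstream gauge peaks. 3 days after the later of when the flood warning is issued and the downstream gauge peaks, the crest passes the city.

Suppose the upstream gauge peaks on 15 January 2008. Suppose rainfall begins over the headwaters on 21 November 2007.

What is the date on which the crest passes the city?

15 February 2008

The upstream gauge peaks: Jan 15, 2008.
The flood warning is issued: Jan 15, 2008 + 4 weeks = Feb 12, 2008.
Rainfall begins over the headwaters: Nov 21, 2007.
The midstream gauge peaks: Nov 21, 2007 + 8 weeks = Jan 16, 2008.
The downstream gauge peaks: Jan 16, 2008 + 5 days = Jan 21, 2008.
Both prerequisites met — the flood warning is issued (Feb 12, 2008), the downstream gauge peaks (Jan 21, 2008); the later is Feb 12, 2008.
The crest passes the city: Feb 12, 2008 + 3 days = Feb 15, 2008.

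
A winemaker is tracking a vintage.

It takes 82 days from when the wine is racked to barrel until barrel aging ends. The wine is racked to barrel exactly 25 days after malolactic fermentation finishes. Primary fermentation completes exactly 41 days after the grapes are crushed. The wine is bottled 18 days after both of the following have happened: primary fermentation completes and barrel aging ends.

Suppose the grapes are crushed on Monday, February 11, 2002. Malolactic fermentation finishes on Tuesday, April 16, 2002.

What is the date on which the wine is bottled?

Monday, August 19, 2002

The grapes are crushed: Feb 11, 2002.
Primary fermentation completes: Feb 11, 2002 + 41 days = Mar 24, 2002.
Malolactic fermentation finishes: Apr 16, 2002.
The wine is racked to barrel: Apr 16, 2002 + 25 days = May 11, 2002.
Barrel aging ends: May 11, 2002 + 82 days = Aug 1, 2002.
Both prerequisites met — primary fermentation completes (Mar 24, 2002), barrel aging ends (Aug 1, 2002); the later is Aug 1, 2002.
The wine is bottled: Aug 1, 2002 + 18 days = Aug 19, 2002.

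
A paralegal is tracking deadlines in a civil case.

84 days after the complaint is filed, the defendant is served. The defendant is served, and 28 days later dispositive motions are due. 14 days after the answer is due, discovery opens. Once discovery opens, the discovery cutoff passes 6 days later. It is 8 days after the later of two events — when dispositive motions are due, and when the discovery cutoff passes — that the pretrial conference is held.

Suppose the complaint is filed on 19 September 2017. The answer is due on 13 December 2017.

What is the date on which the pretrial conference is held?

17 January 2018

The complaint is filed: Sep 19, 2017.
The defendant is served: Sep 19, 2017 + 84 days = Dec 12, 2017.
Dispositive motions are due: Dec 12, 2017 + 28 days = Jan 9, 2018.
The answer is due: Dec 13, 2017.
Discovery opens: Dec 13, 2017 + 14 days = Dec 27, 2017.
The discovery cutoff passes: Dec 27, 2017 + 6 days = Jan 2, 2018.
Both prerequisites met — dispositive motions are due (Jan 9, 2018), the discovery cutoff passes (Jan 2, 2018); the later is Jan 9, 2018.
The pretrial conference is held: Jan 9, 2018 + 8 days = Jan 17, 2018.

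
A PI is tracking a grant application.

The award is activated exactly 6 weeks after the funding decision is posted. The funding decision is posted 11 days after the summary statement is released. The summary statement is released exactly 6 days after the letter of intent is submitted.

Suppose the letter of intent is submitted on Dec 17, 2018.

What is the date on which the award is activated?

Feb 14, 2019

The letter of intent is submitted: Dec 17, 2018.
The summary statement is released: Dec 17, 2018 + 6 days = Dec 23, 2018.
The funding decision is posted: Dec 23, 2018 + 11 days = Jan 3, 2019.
The award is activated: Jan 3, 2019 + 6 weeks = Feb 14, 2019.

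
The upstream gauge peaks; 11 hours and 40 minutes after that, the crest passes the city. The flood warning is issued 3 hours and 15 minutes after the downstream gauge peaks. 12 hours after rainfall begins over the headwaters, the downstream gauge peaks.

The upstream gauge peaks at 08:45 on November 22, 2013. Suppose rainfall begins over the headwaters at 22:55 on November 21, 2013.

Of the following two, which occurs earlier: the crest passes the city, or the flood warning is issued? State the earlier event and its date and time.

The upstream gauge peaks: 08:45 Nov 22, 2013.
The crest passes the city: 08:45 Nov 22, 2013 + 11h40m = 20:25 Nov 22, 2013.
Rainfall begins over the headwaters: 22:55 Nov 21, 2013.
The downstream gauge peaks: 22:55 Nov 21, 2013 + 12h = 10:55 Nov 22, 2013.
The flood warning is issued: 10:55 Nov 22, 2013 + 3h15m = 14:10 Nov 22, 2013.
Comparing: the crest passes the city at 20:25 Nov 22, 2013 vs the flood warning is issued at 14:10 Nov 22, 2013. Earlier: the flood warning is issued.

The flood warning is issued — 14:10 on November 22, 2013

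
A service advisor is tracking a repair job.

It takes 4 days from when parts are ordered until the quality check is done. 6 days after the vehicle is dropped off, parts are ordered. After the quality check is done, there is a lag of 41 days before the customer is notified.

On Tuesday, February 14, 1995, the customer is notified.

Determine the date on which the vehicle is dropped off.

Sunday, December 25, 1994

The customer is notified: Feb 14, 1995.
The quality check is done: Feb 14, 1995 − 41 days = Jan 4, 1995.
Parts are ordered: Jan 4, 1995 − 4 days = Dec 31, 1994.
The vehicle is dropped off: Dec 31, 1994 − 6 days = Dec 25, 1994.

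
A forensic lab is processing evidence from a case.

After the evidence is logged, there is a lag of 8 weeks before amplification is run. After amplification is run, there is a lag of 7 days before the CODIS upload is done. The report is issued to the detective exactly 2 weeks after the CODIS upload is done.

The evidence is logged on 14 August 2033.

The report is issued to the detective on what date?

The evidence is logged: Aug 14, 2033.
Amplification is run: Aug 14, 2033 + 8 weeks = Oct 9, 2033.
The CODIS upload is done: Oct 9, 2033 + 7 days = Oct 16, 2033.
The report is issued to the detective: Oct 16, 2033 + 2 weeks = Oct 30, 2033.

30 October 2033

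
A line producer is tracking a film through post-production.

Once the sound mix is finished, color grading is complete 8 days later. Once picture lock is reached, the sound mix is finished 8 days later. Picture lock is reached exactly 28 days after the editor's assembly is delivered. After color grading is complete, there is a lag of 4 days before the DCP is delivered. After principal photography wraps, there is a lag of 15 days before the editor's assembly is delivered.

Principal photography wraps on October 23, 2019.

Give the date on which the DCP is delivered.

December 25, 2019

Principal photography wraps: Oct 23, 2019.
The editor's assembly is delivered: Oct 23, 2019 + 15 days = Nov 7, 2019.
Picture lock is reached: Nov 7, 2019 + 28 days = Dec 5, 2019.
The sound mix is finished: Dec 5, 2019 + 8 days = Dec 13, 2019.
Color grading is complete: Dec 13, 2019 + 8 days = Dec 21, 2019.
The DCP is delivered: Dec 21, 2019 + 4 days = Dec 25, 2019.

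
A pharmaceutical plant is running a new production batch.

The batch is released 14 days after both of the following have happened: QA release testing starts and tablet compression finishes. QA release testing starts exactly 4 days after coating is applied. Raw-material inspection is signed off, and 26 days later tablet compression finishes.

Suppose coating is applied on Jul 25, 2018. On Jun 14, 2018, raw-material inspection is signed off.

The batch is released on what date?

Aug 12, 2018

Coating is applied: Jul 25, 2018.
QA release testing starts: Jul 25, 2018 + 4 days = Jul 29, 2018.
Raw-material inspection is signed off: Jun 14, 2018.
Tablet compression finishes: Jun 14, 2018 + 26 days = Jul 10, 2018.
Both prerequisites met — QA release testing starts (Jul 29, 2018), tablet compression finishes (Jul 10, 2018); the later is Jul 29, 2018.
The batch is released: Jul 29, 2018 + 14 days = Aug 12, 2018.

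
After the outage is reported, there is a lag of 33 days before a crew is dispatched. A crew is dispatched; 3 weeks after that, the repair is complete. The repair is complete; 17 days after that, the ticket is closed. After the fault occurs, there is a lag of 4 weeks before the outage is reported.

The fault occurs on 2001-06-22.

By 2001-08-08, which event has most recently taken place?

The outage is reported

The fault occurs: Jun 22, 2001.
The outage is reported: Jun 22, 2001 + 4 weeks = Jul 20, 2001.
A crew is dispatched: Jul 20, 2001 + 33 days = Aug 22, 2001.
The repair is complete: Aug 22, 2001 + 3 weeks = Sep 12, 2001.
The ticket is closed: Sep 12, 2001 + 17 days = Sep 29, 2001.
Aug 8, 2001 falls between when the outage is reported (Jul 20, 2001) and when a crew is dispatched (Aug 22, 2001).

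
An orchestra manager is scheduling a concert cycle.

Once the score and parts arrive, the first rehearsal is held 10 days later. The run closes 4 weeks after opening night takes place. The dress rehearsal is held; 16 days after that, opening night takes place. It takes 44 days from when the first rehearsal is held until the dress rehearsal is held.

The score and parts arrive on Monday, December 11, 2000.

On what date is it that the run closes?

The score and parts arrive: Dec 11, 2000.
The first rehearsal is held: Dec 11, 2000 + 10 days = Dec 21, 2000.
The dress rehearsal is held: Dec 21, 2000 + 44 days = Feb 3, 2001.
Opening night takes place: Feb 3, 2001 + 16 days = Feb 19, 2001.
The run closes: Feb 19, 2001 + 4 weeks = Mar 19, 2001.

Monday, March 19, 2001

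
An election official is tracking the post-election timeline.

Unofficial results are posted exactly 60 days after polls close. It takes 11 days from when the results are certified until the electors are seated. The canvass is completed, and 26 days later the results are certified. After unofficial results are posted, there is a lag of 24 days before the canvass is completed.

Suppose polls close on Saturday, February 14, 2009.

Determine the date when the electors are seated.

Polls close: Feb 14, 2009.
Unofficial results are posted: Feb 14, 2009 + 60 days = Apr 15, 2009.
The canvass is completed: Apr 15, 2009 + 24 days = May 9, 2009.
The results are certified: May 9, 2009 + 26 days = Jun 4, 2009.
The electors are seated: Jun 4, 2009 + 11 days = Jun 15, 2009.

Monday, June 15, 2009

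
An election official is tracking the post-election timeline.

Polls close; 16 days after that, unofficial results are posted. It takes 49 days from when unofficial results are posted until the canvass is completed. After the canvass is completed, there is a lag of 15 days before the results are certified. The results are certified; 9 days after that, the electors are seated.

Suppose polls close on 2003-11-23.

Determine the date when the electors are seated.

Polls close: Nov 23, 2003.
Unofficial results are posted: Nov 23, 2003 + 16 days = Dec 9, 2003.
The canvass is completed: Dec 9, 2003 + 49 days = Jan 27, 2004.
The results are certified: Jan 27, 2004 + 15 days = Feb 11, 2004.
The electors are seated: Feb 11, 2004 + 9 days = Feb 20, 2004.

2004-02-20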